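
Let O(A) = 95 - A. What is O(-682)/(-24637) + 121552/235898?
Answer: 1405691939/2905909513 ≈ 0.48374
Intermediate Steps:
O(-682)/(-24637) + 121552/235898 = (95 - 1*(-682))/(-24637) + 121552/235898 = (95 + 682)*(-1/24637) + 121552*(1/235898) = 777*(-1/24637) + 60776/117949 = -777/24637 + 60776/117949 = 1405691939/2905909513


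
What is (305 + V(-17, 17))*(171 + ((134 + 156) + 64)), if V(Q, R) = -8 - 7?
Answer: 152250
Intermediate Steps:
V(Q, R) = -15
(305 + V(-17, 17))*(171 + ((134 + 156) + 64)) = (305 - 15)*(171 + ((134 + 156) + 64)) = 290*(171 + (290 + 64)) = 290*(171 + 354) = 290*525 = 152250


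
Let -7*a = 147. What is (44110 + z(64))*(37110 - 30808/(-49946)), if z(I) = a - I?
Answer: 40800760181850/24973 ≈ 1.6338e+9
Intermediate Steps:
a = -21 (a = -⅐*147 = -21)
z(I) = -21 - I
(44110 + z(64))*(37110 - 30808/(-49946)) = (44110 + (-21 - 1*64))*(37110 - 30808/(-49946)) = (44110 + (-21 - 64))*(37110 - 30808*(-1/49946)) = (44110 - 85)*(37110 + 15404/24973) = 44025*(926763434/24973) = 40800760181850/24973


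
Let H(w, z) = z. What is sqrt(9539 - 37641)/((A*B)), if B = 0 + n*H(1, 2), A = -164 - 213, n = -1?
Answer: I*sqrt(28102)/754 ≈ 0.22233*I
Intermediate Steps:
A = -377
B = -2 (B = 0 - 1*2 = 0 - 2 = -2)
sqrt(9539 - 37641)/((A*B)) = sqrt(9539 - 37641)/((-377*(-2))) = sqrt(-28102)/754 = (I*sqrt(28102))*(1/754) = I*sqrt(28102)/754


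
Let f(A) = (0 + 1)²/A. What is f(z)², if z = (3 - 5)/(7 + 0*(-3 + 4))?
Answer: 49/4 ≈ 12.250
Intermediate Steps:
z = -2/7 (z = -2/(7 + 0*1) = -2/(7 + 0) = -2/7 ≈ -0.28571)
f(A) = 1/A (f(A) = 1²/A = 1/A)
f(z)² = (1/(-2/7))² = (-7/2)² = 49/4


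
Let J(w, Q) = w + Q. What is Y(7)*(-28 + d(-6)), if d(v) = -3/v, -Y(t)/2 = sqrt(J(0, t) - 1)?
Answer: 55*sqrt(6) ≈ 134.72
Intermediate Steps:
J(w, Q) = Q + w
Y(t) = -2*sqrt(-1 + t) (Y(t) = -2*sqrt((t + 0) - 1) = -2*sqrt(t - 1) = -2*sqrt(-1 + t))
Y(7)*(-28 + d(-6)) = (-2*sqrt(-1 + 7))*(-28 - 3/(-6)) = (-2*sqrt(6))*(-28 - 3*(-1/6)) = (-2*sqrt(6))*(-28 + 1/2) = -2*sqrt(6)*(-55/2) = 55*sqrt(6)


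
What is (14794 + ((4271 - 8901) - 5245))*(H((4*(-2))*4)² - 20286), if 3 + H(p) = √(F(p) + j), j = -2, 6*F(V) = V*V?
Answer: -296738675/3 - 9838*√1518 ≈ -9.9296e+7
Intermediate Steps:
F(V) = V²/6 (F(V) = (V*V)/6 = V²/6)
H(p) = -3 + √(-2 + p²/6) (H(p) = -3 + √(p²/6 - 2) = -3 + √(-2 + p²/6))
(14794 + ((4271 - 8901) - 5245))*(H((4*(-2))*4)² - 20286) = (14794 + ((4271 - 8901) - 5245))*((-3 + √(-72 + 6*((4*(-2))*4)²)/6)² - 20286) = (14794 + (-4630 - 5245))*((-3 + √(-72 + 6*(-8*4)²)/6)² - 20286) = (14794 - 9875)*((-3 + √(-72 + 6*(-32)²)/6)² - 20286) = 4919*((-3 + √(-72 + 6*1024)/6)² - 20286) = 4919*((-3 + √(-72 + 6144)/6)² - 20286) = 4919*((-3 + √6072/6)² - 20286) = 4919*((-3 + (2*√1518)/6)² - 20286) = 4919*((-3 + √1518/3)² - 20286) = 4919*(-20286 + (-3 + √1518/3)²) = -99786834 + 4919*(-3 + √1518/3)²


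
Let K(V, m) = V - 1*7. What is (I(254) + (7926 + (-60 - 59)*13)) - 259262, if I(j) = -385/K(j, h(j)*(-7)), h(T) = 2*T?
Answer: -62462486/247 ≈ -2.5288e+5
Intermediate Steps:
K(V, m) = -7 + V (K(V, m) = V - 7 = -7 + V)
I(j) = -385/(-7 + j)
(I(254) + (7926 + (-60 - 59)*13)) - 259262 = (-385/(-7 + 254) + (7926 + (-60 - 59)*13)) - 259262 = (-385/247 + (7926 - 119*13)) - 259262 = (-385*1/247 + (7926 - 1547)) - 259262 = (-385/247 + 6379) - 259262 = 1575228/247 - 259262 = -62462486/247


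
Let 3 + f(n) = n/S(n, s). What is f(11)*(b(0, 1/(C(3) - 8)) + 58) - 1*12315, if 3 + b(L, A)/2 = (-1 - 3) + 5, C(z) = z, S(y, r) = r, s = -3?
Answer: -12675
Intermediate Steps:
b(L, A) = -4 (b(L, A) = -6 + 2*((-1 - 3) + 5) = -6 + 2*(-4 + 5) = -6 + 2*1 = -6 + 2 = -4)
f(n) = -3 - n/3 (f(n) = -3 + n/(-3) = -3 + n*(-⅓) = -3 - n/3)
f(11)*(b(0, 1/(C(3) - 8)) + 58) - 1*12315 = (-3 - ⅓*11)*(-4 + 58) - 1*12315 = (-3 - 11/3)*54 - 12315 = -20/3*54 - 12315 = -360 - 12315 = -12675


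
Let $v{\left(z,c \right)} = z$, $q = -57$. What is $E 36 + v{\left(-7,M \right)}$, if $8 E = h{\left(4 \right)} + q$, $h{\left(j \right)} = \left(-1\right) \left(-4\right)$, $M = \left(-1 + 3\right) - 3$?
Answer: $- \frac{491}{2} \approx -245.5$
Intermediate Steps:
$M = -1$ ($M = 2 - 3 = -1$)
$h{\left(j \right)} = 4$
$E = - \frac{53}{8}$ ($E = \frac{4 - 57}{8} = \frac{1}{8} \left(-53\right) = - \frac{53}{8} \approx -6.625$)
$E 36 + v{\left(-7,M \right)} = \left(- \frac{53}{8}\right) 36 - 7 = - \frac{477}{2} - 7 = - \frac{491}{2}$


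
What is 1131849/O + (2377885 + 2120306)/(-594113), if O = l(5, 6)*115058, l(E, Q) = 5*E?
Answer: -12266375297013/1708936338850 ≈ -7.1778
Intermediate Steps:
O = 2876450 (O = (5*5)*115058 = 25*115058 = 2876450)
1131849/O + (2377885 + 2120306)/(-594113) = 1131849/2876450 + (2377885 + 2120306)/(-594113) = 1131849*(1/2876450) + 4498191*(-1/594113) = 1131849/2876450 - 4498191/594113 = -12266375297013/1708936338850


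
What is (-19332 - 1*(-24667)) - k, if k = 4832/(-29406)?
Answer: 78442921/14703 ≈ 5335.2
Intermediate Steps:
k = -2416/14703 (k = 4832*(-1/29406) = -2416/14703 ≈ -0.16432)
(-19332 - 1*(-24667)) - k = (-19332 - 1*(-24667)) - 1*(-2416/14703) = (-19332 + 24667) + 2416/14703 = 5335 + 2416/14703 = 78442921/14703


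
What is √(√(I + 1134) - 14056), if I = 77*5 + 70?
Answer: √(-14056 + √1589) ≈ 118.39*I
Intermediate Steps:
I = 455 (I = 385 + 70 = 455)
√(√(I + 1134) - 14056) = √(√(455 + 1134) - 14056) = √(√1589 - 14056) = √(-14056 + √1589)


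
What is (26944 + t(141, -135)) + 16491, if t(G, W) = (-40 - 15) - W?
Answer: 43515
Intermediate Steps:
t(G, W) = -55 - W
(26944 + t(141, -135)) + 16491 = (26944 + (-55 - 1*(-135))) + 16491 = (26944 + (-55 + 135)) + 16491 = (26944 + 80) + 16491 = 27024 + 16491 = 43515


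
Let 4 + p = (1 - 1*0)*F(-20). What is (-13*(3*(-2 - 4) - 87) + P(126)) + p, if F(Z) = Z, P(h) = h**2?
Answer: 17217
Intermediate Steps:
p = -24 (p = -4 + (1 - 1*0)*(-20) = -4 + (1 + 0)*(-20) = -4 + 1*(-20) = -4 - 20 = -24)
(-13*(3*(-2 - 4) - 87) + P(126)) + p = (-13*(3*(-2 - 4) - 87) + 126**2) - 24 = (-13*(3*(-6) - 87) + 15876) - 24 = (-13*(-18 - 87) + 15876) - 24 = (-13*(-105) + 15876) - 24 = (1365 + 15876) - 24 = 17241 - 24 = 17217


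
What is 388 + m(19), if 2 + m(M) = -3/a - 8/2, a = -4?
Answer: 1531/4 ≈ 382.75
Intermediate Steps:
m(M) = -21/4 (m(M) = -2 + (-3/(-4) - 8/2) = -2 + (-3*(-¼) - 8*½) = -2 + (¾ - 4) = -2 - 13/4 = -21/4)
388 + m(19) = 388 - 21/4 = 1531/4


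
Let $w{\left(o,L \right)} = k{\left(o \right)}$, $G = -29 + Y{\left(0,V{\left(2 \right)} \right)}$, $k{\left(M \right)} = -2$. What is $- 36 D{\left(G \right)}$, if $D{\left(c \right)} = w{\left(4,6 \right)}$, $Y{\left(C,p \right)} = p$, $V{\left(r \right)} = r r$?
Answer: $72$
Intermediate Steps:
$V{\left(r \right)} = r^{2}$
$G = -25$ ($G = -29 + 2^{2} = -29 + 4 = -25$)
$w{\left(o,L \right)} = -2$
$D{\left(c \right)} = -2$
$- 36 D{\left(G \right)} = \left(-36\right) \left(-2\right) = 72$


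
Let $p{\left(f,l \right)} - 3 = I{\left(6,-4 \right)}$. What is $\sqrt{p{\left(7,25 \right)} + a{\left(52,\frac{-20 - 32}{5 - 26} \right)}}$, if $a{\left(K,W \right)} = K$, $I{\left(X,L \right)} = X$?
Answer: $\sqrt{61} \approx 7.8102$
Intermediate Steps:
$p{\left(f,l \right)} = 9$ ($p{\left(f,l \right)} = 3 + 6 = 9$)
$\sqrt{p{\left(7,25 \right)} + a{\left(52,\frac{-20 - 32}{5 - 26} \right)}} = \sqrt{9 + 52} = \sqrt{61}$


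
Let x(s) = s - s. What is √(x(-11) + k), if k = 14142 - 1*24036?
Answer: I*√9894 ≈ 99.469*I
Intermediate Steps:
x(s) = 0
k = -9894 (k = 14142 - 24036 = -9894)
√(x(-11) + k) = √(0 - 9894) = √(-9894) = I*√9894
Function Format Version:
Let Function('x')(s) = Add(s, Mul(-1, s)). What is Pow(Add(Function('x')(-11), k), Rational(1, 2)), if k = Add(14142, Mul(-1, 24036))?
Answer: Mul(I, Pow(9894, Rational(1, 2))) ≈ Mul(99.469, I)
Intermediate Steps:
Function('x')(s) = 0
k = -9894 (k = Add(14142, -24036) = -9894)
Pow(Add(Function('x')(-11), k), Rational(1, 2)) = Pow(Add(0, -9894), Rational(1, 2)) = Pow(-9894, Rational(1, 2)) = Mul(I, Pow(9894, Rational(1, 2)))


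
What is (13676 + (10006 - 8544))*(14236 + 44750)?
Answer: 892930068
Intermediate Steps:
(13676 + (10006 - 8544))*(14236 + 44750) = (13676 + 1462)*58986 = 15138*58986 = 892930068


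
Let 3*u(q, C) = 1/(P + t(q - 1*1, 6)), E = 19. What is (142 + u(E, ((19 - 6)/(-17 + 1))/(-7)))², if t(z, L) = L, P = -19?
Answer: 30658369/1521 ≈ 20157.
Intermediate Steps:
u(q, C) = -1/39 (u(q, C) = 1/(3*(-19 + 6)) = (⅓)/(-13) = (⅓)*(-1/13) = -1/39)
(142 + u(E, ((19 - 6)/(-17 + 1))/(-7)))² = (142 - 1/39)² = (5537/39)² = 30658369/1521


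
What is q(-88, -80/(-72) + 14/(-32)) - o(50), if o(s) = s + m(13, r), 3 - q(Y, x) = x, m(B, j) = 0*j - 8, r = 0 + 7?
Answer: -5713/144 ≈ -39.674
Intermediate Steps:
r = 7
m(B, j) = -8 (m(B, j) = 0 - 8 = -8)
q(Y, x) = 3 - x
o(s) = -8 + s (o(s) = s - 8 = -8 + s)
q(-88, -80/(-72) + 14/(-32)) - o(50) = (3 - (-80/(-72) + 14/(-32))) - (-8 + 50) = (3 - (-80*(-1/72) + 14*(-1/32))) - 1*42 = (3 - (10/9 - 7/16)) - 42 = (3 - 1*97/144) - 42 = (3 - 97/144) - 42 = 335/144 - 42 = -5713/144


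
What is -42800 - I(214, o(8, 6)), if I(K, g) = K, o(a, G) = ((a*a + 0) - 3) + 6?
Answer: -43014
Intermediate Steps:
o(a, G) = 3 + a² (o(a, G) = ((a² + 0) - 3) + 6 = (a² - 3) + 6 = (-3 + a²) + 6 = 3 + a²)
-42800 - I(214, o(8, 6)) = -42800 - 1*214 = -42800 - 214 = -43014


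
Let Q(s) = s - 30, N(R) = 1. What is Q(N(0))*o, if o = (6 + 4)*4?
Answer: -1160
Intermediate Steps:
Q(s) = -30 + s
o = 40 (o = 10*4 = 40)
Q(N(0))*o = (-30 + 1)*40 = -29*40 = -1160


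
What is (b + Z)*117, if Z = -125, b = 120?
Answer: -585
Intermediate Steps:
(b + Z)*117 = (120 - 125)*117 = -5*117 = -585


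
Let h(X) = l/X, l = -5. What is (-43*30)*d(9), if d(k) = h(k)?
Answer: 2150/3 ≈ 716.67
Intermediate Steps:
h(X) = -5/X
d(k) = -5/k
(-43*30)*d(9) = (-43*30)*(-5/9) = -(-6450)/9 = -1290*(-5/9) = 2150/3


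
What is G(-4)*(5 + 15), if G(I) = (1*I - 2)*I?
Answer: 480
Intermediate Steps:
G(I) = I*(-2 + I) (G(I) = (I - 2)*I = (-2 + I)*I = I*(-2 + I))
G(-4)*(5 + 15) = (-4*(-2 - 4))*(5 + 15) = -4*(-6)*20 = 24*20 = 480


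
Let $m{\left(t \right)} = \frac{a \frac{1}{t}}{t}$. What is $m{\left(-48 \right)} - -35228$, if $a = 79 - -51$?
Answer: $\frac{40582721}{1152} \approx 35228.0$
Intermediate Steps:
$a = 130$ ($a = 79 + 51 = 130$)
$m{\left(t \right)} = \frac{130}{t^{2}}$ ($m{\left(t \right)} = \frac{130 \frac{1}{t}}{t} = \frac{130}{t^{2}}$)
$m{\left(-48 \right)} - -35228 = \frac{130}{2304} - -35228 = 130 \cdot \frac{1}{2304} + 35228 = \frac{65}{1152} + 35228 = \frac{40582721}{1152}$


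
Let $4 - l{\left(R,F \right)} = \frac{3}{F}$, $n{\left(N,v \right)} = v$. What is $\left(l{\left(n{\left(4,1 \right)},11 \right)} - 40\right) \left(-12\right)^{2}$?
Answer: $- \frac{57456}{11} \approx -5223.3$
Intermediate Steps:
$l{\left(R,F \right)} = 4 - \frac{3}{F}$
$\left(l{\left(n{\left(4,1 \right)},11 \right)} - 40\right) \left(-12\right)^{2} = \left(\left(4 - \frac{3}{11}\right) - 40\right) \left(-12\right)^{2} = \left(\left(4 - \frac{3}{11}\right) - 40\right) 144 = \left(\frac{41}{11} - 40\right) 144 = \left(- \frac{399}{11}\right) 144 = - \frac{57456}{11}$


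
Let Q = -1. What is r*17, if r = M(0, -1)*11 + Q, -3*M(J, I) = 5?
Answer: -986/3 ≈ -328.67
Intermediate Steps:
M(J, I) = -5/3 (M(J, I) = -⅓*5 = -5/3)
r = -58/3 (r = -5/3*11 - 1 = -55/3 - 1 = -58/3 ≈ -19.333)
r*17 = -58/3*17 = -986/3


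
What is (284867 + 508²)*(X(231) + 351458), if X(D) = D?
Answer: 190942860459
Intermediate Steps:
(284867 + 508²)*(X(231) + 351458) = (284867 + 508²)*(231 + 351458) = (284867 + 258064)*351689 = 542931*351689 = 190942860459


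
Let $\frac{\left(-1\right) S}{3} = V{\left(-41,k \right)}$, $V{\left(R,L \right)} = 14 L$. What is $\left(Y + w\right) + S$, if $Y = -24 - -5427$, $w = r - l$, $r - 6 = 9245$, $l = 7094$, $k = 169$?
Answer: $462$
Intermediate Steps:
$r = 9251$ ($r = 6 + 9245 = 9251$)
$S = -7098$ ($S = - 3 \cdot 14 \cdot 169 = \left(-3\right) 2366 = -7098$)
$w = 2157$ ($w = 9251 - 7094 = 2157$)
$Y = 5403$ ($Y = -24 + 5427 = 5403$)
$\left(Y + w\right) + S = \left(5403 + 2157\right) - 7098 = 7560 - 7098 = 462$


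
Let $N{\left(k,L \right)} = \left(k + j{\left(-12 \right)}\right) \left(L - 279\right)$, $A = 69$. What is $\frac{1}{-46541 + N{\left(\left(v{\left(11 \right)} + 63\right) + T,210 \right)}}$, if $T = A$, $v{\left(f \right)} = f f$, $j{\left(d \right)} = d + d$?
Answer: $- \frac{1}{62342} \approx -1.6041 \cdot 10^{-5}$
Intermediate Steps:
$j{\left(d \right)} = 2 d$
$v{\left(f \right)} = f^{2}$
$T = 69$
$N{\left(k,L \right)} = \left(-279 + L\right) \left(-24 + k\right)$ ($N{\left(k,L \right)} = \left(k + 2 \left(-12\right)\right) \left(L - 279\right) = \left(k - 24\right) \left(-279 + L\right) = \left(-24 + k\right) \left(-279 + L\right) = \left(-279 + L\right) \left(-24 + k\right)$)
$\frac{1}{-46541 + N{\left(\left(v{\left(11 \right)} + 63\right) + T,210 \right)}} = \frac{1}{-46541 + \left(6696 - 279 \left(\left(11^{2} + 63\right) + 69\right) - 5040 + 210 \left(\left(11^{2} + 63\right) + 69\right)\right)} = \frac{1}{-46541 + \left(6696 - 279 \left(\left(121 + 63\right) + 69\right) - 5040 + 210 \left(\left(121 + 63\right) + 69\right)\right)} = \frac{1}{-46541 + \left(6696 - 279 \left(184 + 69\right) - 5040 + 210 \left(184 + 69\right)\right)} = \frac{1}{-46541 + \left(6696 - 70587 - 5040 + 210 \cdot 253\right)} = \frac{1}{-46541 + \left(6696 - 70587 - 5040 + 53130\right)} = \frac{1}{-46541 - 15801} = \frac{1}{-62342} = - \frac{1}{62342}$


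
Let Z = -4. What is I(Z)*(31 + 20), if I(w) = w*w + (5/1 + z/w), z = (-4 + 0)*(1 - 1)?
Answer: 1071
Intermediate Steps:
z = 0 (z = -4*0 = 0)
I(w) = 5 + w**2 (I(w) = w*w + (5/1 + 0/w) = w**2 + (5*1 + 0) = w**2 + (5 + 0) = w**2 + 5 = 5 + w**2)
I(Z)*(31 + 20) = (5 + (-4)**2)*(31 + 20) = (5 + 16)*51 = 21*51 = 1071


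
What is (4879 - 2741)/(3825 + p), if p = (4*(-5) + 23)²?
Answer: 1069/1917 ≈ 0.55764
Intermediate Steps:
p = 9 (p = (-20 + 23)² = 3² = 9)
(4879 - 2741)/(3825 + p) = (4879 - 2741)/(3825 + 9) = 2138/3834 = 2138*(1/3834) = 1069/1917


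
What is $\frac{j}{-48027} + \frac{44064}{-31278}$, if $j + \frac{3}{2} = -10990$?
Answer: $- \frac{590823197}{500729502} \approx -1.1799$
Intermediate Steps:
$j = - \frac{21983}{2}$ ($j = - \frac{3}{2} - 10990 = - \frac{21983}{2} \approx -10992.0$)
$\frac{j}{-48027} + \frac{44064}{-31278} = - \frac{21983}{2 \left(-48027\right)} + \frac{44064}{-31278} = \left(- \frac{21983}{2}\right) \left(- \frac{1}{48027}\right) + 44064 \left(- \frac{1}{31278}\right) = \frac{21983}{96054} - \frac{7344}{5213} = - \frac{590823197}{500729502}$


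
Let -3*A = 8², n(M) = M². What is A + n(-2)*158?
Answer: 1832/3 ≈ 610.67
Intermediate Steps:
A = -64/3 (A = -⅓*8² = -⅓*64 = -64/3 ≈ -21.333)
A + n(-2)*158 = -64/3 + (-2)²*158 = -64/3 + 4*158 = -64/3 + 632 = 1832/3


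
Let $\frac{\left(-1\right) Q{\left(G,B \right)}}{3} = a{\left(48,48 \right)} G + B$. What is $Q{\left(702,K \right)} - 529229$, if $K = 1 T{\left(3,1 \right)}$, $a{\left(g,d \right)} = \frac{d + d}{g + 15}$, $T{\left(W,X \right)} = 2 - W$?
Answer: $- \frac{3727046}{7} \approx -5.3244 \cdot 10^{5}$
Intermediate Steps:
$a{\left(g,d \right)} = \frac{2 d}{15 + g}$
$K = -1$ ($K = 1 \left(2 - 3\right) = 1 \left(-1\right) = -1$)
$Q{\left(G,B \right)} = - 3 B - \frac{32 G}{7}$ ($Q{\left(G,B \right)} = - 3 \left(2 \cdot 48 \frac{1}{15 + 48} G + B\right) = - 3 \left(2 \cdot 48 \cdot \frac{1}{63} G + B\right) = - 3 \left(\frac{32 G}{21} + B\right) = - 3 \left(B + \frac{32 G}{21}\right) = - 3 B - \frac{32 G}{7}$)
$Q{\left(702,K \right)} - 529229 = \left(\left(-3\right) \left(-1\right) - \frac{22464}{7}\right) - 529229 = \left(3 - \frac{22464}{7}\right) - 529229 = - \frac{22443}{7} - 529229 = - \frac{3727046}{7}$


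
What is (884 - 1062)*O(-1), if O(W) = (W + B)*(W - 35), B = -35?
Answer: -230688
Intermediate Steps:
O(W) = (-35 + W)² (O(W) = (W - 35)*(W - 35) = (-35 + W)*(-35 + W) = (-35 + W)²)
(884 - 1062)*O(-1) = (884 - 1062)*(1225 + (-1)² - 70*(-1)) = -178*(1225 + 1 + 70) = -178*1296 = -230688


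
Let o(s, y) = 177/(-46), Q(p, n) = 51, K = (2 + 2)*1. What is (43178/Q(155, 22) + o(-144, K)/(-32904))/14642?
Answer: 7261504331/125584082592 ≈ 0.057822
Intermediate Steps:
K = 4 (K = 4*1 = 4)
o(s, y) = -177/46 (o(s, y) = 177*(-1/46) = -177/46)
(43178/Q(155, 22) + o(-144, K)/(-32904))/14642 = (43178/51 - 177/46/(-32904))/14642 = (43178*(1/51) - 177/46*(-1/32904))*(1/14642) = (43178/51 + 59/504528)*(1/14642) = (7261504331/8576976)*(1/14642) = 7261504331/125584082592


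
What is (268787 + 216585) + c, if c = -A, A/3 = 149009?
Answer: 38345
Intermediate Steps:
A = 447027 (A = 3*149009 = 447027)
c = -447027 (c = -1*447027 = -447027)
(268787 + 216585) + c = (268787 + 216585) - 447027 = 485372 - 447027 = 38345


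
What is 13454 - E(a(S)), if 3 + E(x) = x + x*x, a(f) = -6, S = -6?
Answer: 13427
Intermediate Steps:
E(x) = -3 + x + x² (E(x) = -3 + (x + x*x) = -3 + (x + x²) = -3 + x + x²)
13454 - E(a(S)) = 13454 - (-3 - 6 + (-6)²) = 13454 - (-3 - 6 + 36) = 13454 - 1*27 = 13454 - 27 = 13427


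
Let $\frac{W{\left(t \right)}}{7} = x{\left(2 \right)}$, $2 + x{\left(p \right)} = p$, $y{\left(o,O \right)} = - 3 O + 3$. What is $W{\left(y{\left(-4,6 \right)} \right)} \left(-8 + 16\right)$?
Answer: $0$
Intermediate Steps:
$y{\left(o,O \right)} = 3 - 3 O$
$x{\left(p \right)} = -2 + p$
$W{\left(t \right)} = 0$ ($W{\left(t \right)} = 7 \left(-2 + 2\right) = 7 \cdot 0 = 0$)
$W{\left(y{\left(-4,6 \right)} \right)} \left(-8 + 16\right) = 0 \left(-8 + 16\right) = 0 \cdot 8 = 0$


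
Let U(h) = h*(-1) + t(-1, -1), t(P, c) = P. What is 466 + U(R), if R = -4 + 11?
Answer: 458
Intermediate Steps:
R = 7
U(h) = -1 - h (U(h) = h*(-1) - 1 = -h - 1 = -1 - h)
466 + U(R) = 466 + (-1 - 1*7) = 466 + (-1 - 7) = 466 - 8 = 458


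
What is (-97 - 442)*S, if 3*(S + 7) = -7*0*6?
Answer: 3773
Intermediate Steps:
S = -7 (S = -7 + (-7*0*6)/3 = -7 + (0*6)/3 = -7 + (1/3)*0 = -7 + 0 = -7)
(-97 - 442)*S = (-97 - 442)*(-7) = -539*(-7) = 3773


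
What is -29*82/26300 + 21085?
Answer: 277266561/13150 ≈ 21085.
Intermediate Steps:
-29*82/26300 + 21085 = -2378*1/26300 + 21085 = -1189/13150 + 21085 = 277266561/13150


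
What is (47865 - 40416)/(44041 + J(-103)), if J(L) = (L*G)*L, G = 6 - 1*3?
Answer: 573/5836 ≈ 0.098184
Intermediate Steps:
G = 3 (G = 6 - 3 = 3)
J(L) = 3*L**2 (J(L) = (L*3)*L = (3*L)*L = 3*L**2)
(47865 - 40416)/(44041 + J(-103)) = (47865 - 40416)/(44041 + 3*(-103)**2) = 7449/(44041 + 3*10609) = 7449/(44041 + 31827) = 7449/75868 = 7449*(1/75868) = 573/5836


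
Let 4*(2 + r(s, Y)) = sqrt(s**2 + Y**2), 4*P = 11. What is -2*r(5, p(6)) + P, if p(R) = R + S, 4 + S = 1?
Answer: 27/4 - sqrt(34)/2 ≈ 3.8345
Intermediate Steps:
P = 11/4 (P = (1/4)*11 = 11/4 ≈ 2.7500)
S = -3 (S = -4 + 1 = -3)
p(R) = -3 + R (p(R) = R - 3 = -3 + R)
r(s, Y) = -2 + sqrt(Y**2 + s**2)/4 (r(s, Y) = -2 + sqrt(s**2 + Y**2)/4 = -2 + sqrt(Y**2 + s**2)/4)
-2*r(5, p(6)) + P = -2*(-2 + sqrt((-3 + 6)**2 + 5**2)/4) + 11/4 = -2*(-2 + sqrt(3**2 + 25)/4) + 11/4 = -2*(-2 + sqrt(9 + 25)/4) + 11/4 = -2*(-2 + sqrt(34)/4) + 11/4 = (4 - sqrt(34)/2) + 11/4 = 27/4 - sqrt(34)/2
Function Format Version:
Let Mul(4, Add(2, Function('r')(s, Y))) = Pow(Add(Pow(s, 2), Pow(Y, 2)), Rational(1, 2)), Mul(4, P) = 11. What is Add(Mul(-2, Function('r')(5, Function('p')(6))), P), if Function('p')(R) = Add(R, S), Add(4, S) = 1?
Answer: Add(Rational(27, 4), Mul(Rational(-1, 2), Pow(34, Rational(1, 2)))) ≈ 3.8345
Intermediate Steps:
P = Rational(11, 4) (P = Mul(Rational(1, 4), 11) = Rational(11, 4) ≈ 2.7500)
S = -3 (S = Add(-4, 1) = -3)
Function('p')(R) = Add(-3, R) (Function('p')(R) = Add(R, -3) = Add(-3, R))
Function('r')(s, Y) = Add(-2, Mul(Rational(1, 4), Pow(Add(Pow(Y, 2), Pow(s, 2)), Rational(1, 2)))) (Function('r')(s, Y) = Add(-2, Mul(Rational(1, 4), Pow(Add(Pow(s, 2), Pow(Y, 2)), Rational(1, 2)))) = Add(-2, Mul(Rational(1, 4), Pow(Add(Pow(Y, 2), Pow(s, 2)), Rational(1, 2)))))
Add(Mul(-2, Function('r')(5, Function('p')(6))), P) = Add(Mul(-2, Add(-2, Mul(Rational(1, 4), Pow(Add(Pow(Add(-3, 6), 2), Pow(5, 2)), Rational(1, 2))))), Rational(11, 4)) = Add(Mul(-2, Add(-2, Mul(Rational(1, 4), Pow(Add(Pow(3, 2), 25), Rational(1, 2))))), Rational(11, 4)) = Add(Mul(-2, Add(-2, Mul(Rational(1, 4), Pow(Add(9, 25), Rational(1, 2))))), Rational(11, 4)) = Add(Mul(-2, Add(-2, Mul(Rational(1, 4), Pow(34, Rational(1, 2))))), Rational(11, 4)) = Add(Add(4, Mul(Rational(-1, 2), Pow(34, Rational(1, 2)))), Rational(11, 4)) = Add(Rational(27, 4), Mul(Rational(-1, 2), Pow(34, Rational(1, 2))))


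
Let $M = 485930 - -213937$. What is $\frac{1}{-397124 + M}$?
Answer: $\frac{1}{302743} \approx 3.3031 \cdot 10^{-6}$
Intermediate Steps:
$M = 699867$ ($M = 485930 + 213937 = 699867$)
$\frac{1}{-397124 + M} = \frac{1}{-397124 + 699867} = \frac{1}{302743}$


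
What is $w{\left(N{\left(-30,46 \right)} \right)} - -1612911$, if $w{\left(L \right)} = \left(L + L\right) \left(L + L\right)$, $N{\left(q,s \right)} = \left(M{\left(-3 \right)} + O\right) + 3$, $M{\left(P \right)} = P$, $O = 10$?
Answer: $1613311$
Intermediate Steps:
$N{\left(q,s \right)} = 10$ ($N{\left(q,s \right)} = \left(-3 + 10\right) + 3 = 7 + 3 = 10$)
$w{\left(L \right)} = 4 L^{2}$ ($w{\left(L \right)} = 2 L 2 L = 4 L^{2}$)
$w{\left(N{\left(-30,46 \right)} \right)} - -1612911 = 4 \cdot 10^{2} - -1612911 = 4 \cdot 100 + 1612911 = 400 + 1612911 = 1613311$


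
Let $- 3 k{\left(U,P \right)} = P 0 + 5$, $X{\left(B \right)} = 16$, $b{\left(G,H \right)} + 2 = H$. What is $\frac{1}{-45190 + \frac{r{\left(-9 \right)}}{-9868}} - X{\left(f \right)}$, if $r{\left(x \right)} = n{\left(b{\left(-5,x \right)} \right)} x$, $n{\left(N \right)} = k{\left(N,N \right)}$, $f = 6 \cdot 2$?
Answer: $- \frac{7134968828}{445934935} \approx -16.0$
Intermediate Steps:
$f = 12$
$b{\left(G,H \right)} = -2 + H$
$k{\left(U,P \right)} = - \frac{5}{3}$ ($k{\left(U,P \right)} = - \frac{P 0 + 5}{3} = - \frac{0 + 5}{3} = \left(- \frac{1}{3}\right) 5 = - \frac{5}{3}$)
$n{\left(N \right)} = - \frac{5}{3}$
$r{\left(x \right)} = - \frac{5 x}{3}$
$\frac{1}{-45190 + \frac{r{\left(-9 \right)}}{-9868}} - X{\left(f \right)} = \frac{1}{-45190 + \frac{\left(- \frac{5}{3}\right) \left(-9\right)}{-9868}} - 16 = \frac{1}{-45190 + 15 \left(- \frac{1}{9868}\right)} - 16 = \frac{1}{-45190 - \frac{15}{9868}} - 16 = \frac{1}{- \frac{445934935}{9868}} - 16 = - \frac{9868}{445934935} - 16 = - \frac{7134968828}{445934935}$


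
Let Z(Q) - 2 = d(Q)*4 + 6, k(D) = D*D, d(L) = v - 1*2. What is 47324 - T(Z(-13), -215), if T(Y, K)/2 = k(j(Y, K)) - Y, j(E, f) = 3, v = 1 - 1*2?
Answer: 47298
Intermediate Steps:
v = -1 (v = 1 - 2 = -1)
d(L) = -3 (d(L) = -1 - 1*2 = -1 - 2 = -3)
k(D) = D²
Z(Q) = -4 (Z(Q) = 2 + (-3*4 + 6) = 2 + (-12 + 6) = 2 - 6 = -4)
T(Y, K) = 18 - 2*Y (T(Y, K) = 2*(3² - Y) = 2*(9 - Y) = 18 - 2*Y)
47324 - T(Z(-13), -215) = 47324 - (18 - 2*(-4)) = 47324 - (18 + 8) = 47324 - 1*26 = 47324 - 26 = 47298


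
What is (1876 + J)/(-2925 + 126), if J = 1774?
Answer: -3650/2799 ≈ -1.3040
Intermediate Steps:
(1876 + J)/(-2925 + 126) = (1876 + 1774)/(-2925 + 126) = 3650/(-2799) = 3650*(-1/2799) = -3650/2799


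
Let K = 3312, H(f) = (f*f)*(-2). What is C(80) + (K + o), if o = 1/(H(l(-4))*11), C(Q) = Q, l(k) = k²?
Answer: 19103743/5632 ≈ 3392.0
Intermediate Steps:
H(f) = -2*f² (H(f) = f²*(-2) = -2*f²)
o = -1/5632 (o = 1/(-2*((-4)²)²*11) = 1/(-2*16²*11) = 1/(-2*256*11) = 1/(-512*11) = 1/(-5632) = -1/5632 ≈ -0.00017756)
C(80) + (K + o) = 80 + (3312 - 1/5632) = 80 + 18653183/5632 = 19103743/5632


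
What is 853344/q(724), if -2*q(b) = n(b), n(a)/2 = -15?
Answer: 284448/5 ≈ 56890.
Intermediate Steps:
n(a) = -30 (n(a) = 2*(-15) = -30)
q(b) = 15 (q(b) = -1/2*(-30) = 15)
853344/q(724) = 853344/15 = 853344*(1/15) = 284448/5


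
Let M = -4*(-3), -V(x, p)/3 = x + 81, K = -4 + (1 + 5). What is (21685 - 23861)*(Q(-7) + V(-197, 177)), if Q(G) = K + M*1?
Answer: -787712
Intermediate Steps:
K = 2 (K = -4 + 6 = 2)
V(x, p) = -243 - 3*x (V(x, p) = -3*(x + 81) = -3*(81 + x) = -243 - 3*x)
M = 12
Q(G) = 14 (Q(G) = 2 + 12*1 = 2 + 12 = 14)
(21685 - 23861)*(Q(-7) + V(-197, 177)) = (21685 - 23861)*(14 + (-243 - 3*(-197))) = -2176*(14 + (-243 + 591)) = -2176*(14 + 348) = -2176*362 = -787712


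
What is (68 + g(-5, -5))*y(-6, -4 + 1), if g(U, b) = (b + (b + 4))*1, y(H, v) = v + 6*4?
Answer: 1302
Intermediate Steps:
y(H, v) = 24 + v (y(H, v) = v + 24 = 24 + v)
g(U, b) = 4 + 2*b (g(U, b) = (b + (4 + b))*1 = (4 + 2*b)*1 = 4 + 2*b)
(68 + g(-5, -5))*y(-6, -4 + 1) = (68 + (4 + 2*(-5)))*(24 + (-4 + 1)) = (68 + (4 - 10))*(24 - 3) = (68 - 6)*21 = 62*21 = 1302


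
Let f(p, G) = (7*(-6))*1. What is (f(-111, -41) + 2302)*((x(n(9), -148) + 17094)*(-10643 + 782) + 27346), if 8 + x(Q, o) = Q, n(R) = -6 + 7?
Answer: -380736687860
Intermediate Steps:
n(R) = 1
x(Q, o) = -8 + Q
f(p, G) = -42 (f(p, G) = -42*1 = -42)
(f(-111, -41) + 2302)*((x(n(9), -148) + 17094)*(-10643 + 782) + 27346) = (-42 + 2302)*(((-8 + 1) + 17094)*(-10643 + 782) + 27346) = 2260*((-7 + 17094)*(-9861) + 27346) = 2260*(17087*(-9861) + 27346) = 2260*(-168494907 + 27346) = 2260*(-168467561) = -380736687860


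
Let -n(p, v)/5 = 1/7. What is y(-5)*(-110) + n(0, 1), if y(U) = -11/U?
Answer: -1699/7 ≈ -242.71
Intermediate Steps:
n(p, v) = -5/7
y(-5)*(-110) + n(0, 1) = -11/(-5)*(-110) - 5/7 = -11*(-⅕)*(-110) - 5/7 = (11/5)*(-110) - 5/7 = -242 - 5/7 = -1699/7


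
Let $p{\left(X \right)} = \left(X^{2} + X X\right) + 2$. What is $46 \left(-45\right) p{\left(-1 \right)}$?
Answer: $-8280$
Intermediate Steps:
$p{\left(X \right)} = 2 + 2 X^{2}$ ($p{\left(X \right)} = \left(X^{2} + X^{2}\right) + 2 = 2 X^{2} + 2 = 2 + 2 X^{2}$)
$46 \left(-45\right) p{\left(-1 \right)} = 46 \left(-45\right) \left(2 + 2 \left(-1\right)^{2}\right) = - 2070 \left(2 + 2 \cdot 1\right) = - 2070 \left(2 + 2\right) = \left(-2070\right) 4 = -8280$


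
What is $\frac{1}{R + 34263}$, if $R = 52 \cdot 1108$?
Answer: $\frac{1}{91879} \approx 1.0884 \cdot 10^{-5}$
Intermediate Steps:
$R = 57616$
$\frac{1}{R + 34263} = \frac{1}{57616 + 34263} = \frac{1}{91879}$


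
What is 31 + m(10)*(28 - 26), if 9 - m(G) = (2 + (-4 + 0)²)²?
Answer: -599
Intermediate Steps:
m(G) = -315 (m(G) = 9 - (2 + (-4 + 0)²)² = 9 - (2 + (-4)²)² = 9 - (2 + 16)² = 9 - 1*18² = 9 - 1*324 = 9 - 324 = -315)
31 + m(10)*(28 - 26) = 31 - 315*(28 - 26) = 31 - 315*2 = 31 - 630 = -599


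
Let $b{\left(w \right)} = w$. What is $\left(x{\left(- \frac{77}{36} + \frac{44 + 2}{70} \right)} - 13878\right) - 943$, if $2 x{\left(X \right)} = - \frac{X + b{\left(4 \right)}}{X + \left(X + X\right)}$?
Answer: $- \frac{166021669}{11202} \approx -14821.0$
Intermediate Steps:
$x{\left(X \right)} = - \frac{4 + X}{6 X}$ ($x{\left(X \right)} = \frac{\left(-1\right) \frac{X + 4}{X + \left(X + X\right)}}{2} = \frac{\left(-1\right) \frac{4 + X}{X + 2 X}}{2} = \frac{\left(-1\right) \frac{4 + X}{3 X}}{2} = \frac{\left(- \frac{1}{3}\right) \frac{1}{X} \left(4 + X\right)}{2} = - \frac{4 + X}{6 X}$)
$\left(x{\left(- \frac{77}{36} + \frac{44 + 2}{70} \right)} - 13878\right) - 943 = \left(\frac{-4 - \left(- \frac{77}{36} + \frac{44 + 2}{70}\right)}{6 \left(- \frac{77}{36} + \frac{44 + 2}{70}\right)} - 13878\right) - 943 = \left(\frac{-4 - \left(\left(-77\right) \frac{1}{36} + 46 \cdot \frac{1}{70}\right)}{6 \left(\left(-77\right) \frac{1}{36} + 46 \cdot \frac{1}{70}\right)} - 13878\right) - 943 = \left(\frac{-4 - \left(- \frac{77}{36} + \frac{23}{35}\right)}{6 \left(- \frac{77}{36} + \frac{23}{35}\right)} - 13878\right) - 943 = \left(\frac{-4 - - \frac{1867}{1260}}{6 \left(- \frac{1867}{1260}\right)} - 13878\right) - 943 = \left(\frac{1}{6} \left(- \frac{1260}{1867}\right) \left(-4 + \frac{1867}{1260}\right) - 13878\right) - 943 = \left(\frac{1}{6} \left(- \frac{1260}{1867}\right) \left(- \frac{3173}{1260}\right) - 13878\right) - 943 = \left(\frac{3173}{11202} - 13878\right) - 943 = - \frac{155458183}{11202} - 943 = - \frac{166021669}{11202}$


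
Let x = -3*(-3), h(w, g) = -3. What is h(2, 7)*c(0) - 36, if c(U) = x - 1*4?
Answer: -51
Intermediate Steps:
x = 9
c(U) = 5 (c(U) = 9 - 1*4 = 9 - 4 = 5)
h(2, 7)*c(0) - 36 = -3*5 - 36 = -15 - 36 = -51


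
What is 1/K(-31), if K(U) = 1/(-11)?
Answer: -11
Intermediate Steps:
K(U) = -1/11
1/K(-31) = 1/(-1/11) = -11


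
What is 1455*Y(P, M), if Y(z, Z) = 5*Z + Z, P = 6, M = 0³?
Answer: 0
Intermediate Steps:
M = 0
Y(z, Z) = 6*Z
1455*Y(P, M) = 1455*(6*0) = 1455*0 = 0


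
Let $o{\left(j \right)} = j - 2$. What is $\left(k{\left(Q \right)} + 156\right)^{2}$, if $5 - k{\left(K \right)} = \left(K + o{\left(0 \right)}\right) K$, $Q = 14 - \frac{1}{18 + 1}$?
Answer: $\frac{4137156}{130321} \approx 31.746$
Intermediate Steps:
$o{\left(j \right)} = -2 + j$
$Q = \frac{265}{19}$ ($Q = 14 - \frac{1}{19} = \frac{265}{19} \approx 13.947$)
$k{\left(K \right)} = 5 - K \left(-2 + K\right)$ ($k{\left(K \right)} = 5 - \left(K + \left(-2 + 0\right)\right) K = 5 - \left(K - 2\right) K = 5 - \left(-2 + K\right) K = 5 - K \left(-2 + K\right)$)
$\left(k{\left(Q \right)} + 156\right)^{2} = \left(\left(5 - \left(\frac{265}{19}\right)^{2} + 2 \cdot \frac{265}{19}\right) + 156\right)^{2} = \left(\left(5 - \frac{70225}{361} + \frac{530}{19}\right) + 156\right)^{2} = \left(- \frac{58350}{361} + 156\right)^{2} = \left(- \frac{2034}{361}\right)^{2} = \frac{4137156}{130321}$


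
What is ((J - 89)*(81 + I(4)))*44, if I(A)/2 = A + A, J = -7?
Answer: -409728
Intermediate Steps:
I(A) = 4*A (I(A) = 2*(A + A) = 2*(2*A) = 4*A)
((J - 89)*(81 + I(4)))*44 = ((-7 - 89)*(81 + 4*4))*44 = -96*(81 + 16)*44 = -96*97*44 = -9312*44 = -409728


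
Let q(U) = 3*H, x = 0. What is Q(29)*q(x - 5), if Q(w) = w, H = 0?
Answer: 0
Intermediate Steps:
q(U) = 0 (q(U) = 3*0 = 0)
Q(29)*q(x - 5) = 29*0 = 0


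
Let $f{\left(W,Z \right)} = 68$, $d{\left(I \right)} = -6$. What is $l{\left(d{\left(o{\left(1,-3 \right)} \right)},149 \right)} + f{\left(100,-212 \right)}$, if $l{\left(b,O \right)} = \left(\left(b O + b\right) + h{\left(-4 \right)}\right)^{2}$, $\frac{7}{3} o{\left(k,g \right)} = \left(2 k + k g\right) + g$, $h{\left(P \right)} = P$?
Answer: $817284$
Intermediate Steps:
$o{\left(k,g \right)} = \frac{3 g}{7} + \frac{6 k}{7} + \frac{3 g k}{7}$ ($o{\left(k,g \right)} = \frac{3 \left(\left(2 k + k g\right) + g\right)}{7} = \frac{3 \left(\left(2 k + g k\right) + g\right)}{7} = \frac{3 \left(g + 2 k + g k\right)}{7} = \frac{3 g}{7} + \frac{6 k}{7} + \frac{3 g k}{7}$)
$l{\left(b,O \right)} = \left(-4 + b + O b\right)^{2}$ ($l{\left(b,O \right)} = \left(\left(b O + b\right) - 4\right)^{2} = \left(\left(O b + b\right) - 4\right)^{2} = \left(\left(b + O b\right) - 4\right)^{2} = \left(-4 + b + O b\right)^{2}$)
$l{\left(d{\left(o{\left(1,-3 \right)} \right)},149 \right)} + f{\left(100,-212 \right)} = \left(-4 - 6 + 149 \left(-6\right)\right)^{2} + 68 = \left(-4 - 6 - 894\right)^{2} + 68 = \left(-904\right)^{2} + 68 = 817216 + 68 = 817284$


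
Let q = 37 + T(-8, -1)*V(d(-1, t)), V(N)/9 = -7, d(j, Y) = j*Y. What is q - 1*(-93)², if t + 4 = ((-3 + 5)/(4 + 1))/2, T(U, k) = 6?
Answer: -8990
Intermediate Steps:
t = -19/5 (t = -4 + ((-3 + 5)/(4 + 1))/2 = -4 + (2/5)*(½) = -4 + (2*(⅕))*(½) = -4 + (⅖)*(½) = -4 + ⅕ = -19/5 ≈ -3.8000)
d(j, Y) = Y*j
V(N) = -63 (V(N) = 9*(-7) = -63)
q = -341 (q = 37 + 6*(-63) = 37 - 378 = -341)
q - 1*(-93)² = -341 - 1*(-93)² = -341 - 1*8649 = -341 - 8649 = -8990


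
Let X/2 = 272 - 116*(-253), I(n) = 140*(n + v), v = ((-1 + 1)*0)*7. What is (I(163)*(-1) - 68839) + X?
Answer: -32419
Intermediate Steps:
v = 0 (v = (0*0)*7 = 0*7 = 0)
I(n) = 140*n (I(n) = 140*(n + 0) = 140*n)
X = 59240 (X = 2*(272 - 116*(-253)) = 2*(272 + 29348) = 2*29620 = 59240)
(I(163)*(-1) - 68839) + X = ((140*163)*(-1) - 68839) + 59240 = (22820*(-1) - 68839) + 59240 = (-22820 - 68839) + 59240 = -91659 + 59240 = -32419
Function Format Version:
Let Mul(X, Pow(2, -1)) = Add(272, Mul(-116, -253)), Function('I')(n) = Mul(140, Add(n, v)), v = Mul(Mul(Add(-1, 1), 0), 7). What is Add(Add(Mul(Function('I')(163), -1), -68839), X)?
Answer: -32419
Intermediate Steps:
v = 0 (v = Mul(Mul(0, 0), 7) = Mul(0, 7) = 0)
Function('I')(n) = Mul(140, n) (Function('I')(n) = Mul(140, Add(n, 0)) = Mul(140, n))
X = 59240 (X = Mul(2, Add(272, Mul(-116, -253))) = Mul(2, Add(272, 29348)) = Mul(2, 29620) = 59240)
Add(Add(Mul(Function('I')(163), -1), -68839), X) = Add(Add(Mul(Mul(140, 163), -1), -68839), 59240) = Add(Add(Mul(22820, -1), -68839), 59240) = Add(Add(-22820, -68839), 59240) = Add(-91659, 59240) = -32419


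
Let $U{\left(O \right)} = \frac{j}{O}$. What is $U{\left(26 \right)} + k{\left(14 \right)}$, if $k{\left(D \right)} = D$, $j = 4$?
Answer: $\frac{184}{13} \approx 14.154$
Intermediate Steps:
$U{\left(O \right)} = \frac{4}{O}$
$U{\left(26 \right)} + k{\left(14 \right)} = \frac{4}{26} + 14 = 4 \cdot \frac{1}{26} + 14 = \frac{2}{13} + 14 = \frac{184}{13}$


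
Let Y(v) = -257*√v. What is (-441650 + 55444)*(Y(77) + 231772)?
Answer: -89511737032 + 99254942*√77 ≈ -8.8641e+10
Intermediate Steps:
(-441650 + 55444)*(Y(77) + 231772) = (-441650 + 55444)*(-257*√77 + 231772) = -386206*(231772 - 257*√77) = -89511737032 + 99254942*√77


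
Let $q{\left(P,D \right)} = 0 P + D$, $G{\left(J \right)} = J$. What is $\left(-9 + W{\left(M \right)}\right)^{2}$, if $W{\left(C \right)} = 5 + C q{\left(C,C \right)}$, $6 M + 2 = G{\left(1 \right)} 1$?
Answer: $\frac{20449}{1296} \approx 15.779$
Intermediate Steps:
$q{\left(P,D \right)} = D$ ($q{\left(P,D \right)} = 0 + D = D$)
$M = - \frac{1}{6}$ ($M = - \frac{1}{3} + \frac{1 \cdot 1}{6} = - \frac{1}{3} + \frac{1}{6} \cdot 1 = - \frac{1}{3} + \frac{1}{6} = - \frac{1}{6} \approx -0.16667$)
$W{\left(C \right)} = 5 + C^{2}$ ($W{\left(C \right)} = 5 + C C = 5 + C^{2}$)
$\left(-9 + W{\left(M \right)}\right)^{2} = \left(-9 + \left(5 + \left(- \frac{1}{6}\right)^{2}\right)\right)^{2} = \left(-9 + \left(5 + \frac{1}{36}\right)\right)^{2} = \left(-9 + \frac{181}{36}\right)^{2} = \left(- \frac{143}{36}\right)^{2} = \frac{20449}{1296}$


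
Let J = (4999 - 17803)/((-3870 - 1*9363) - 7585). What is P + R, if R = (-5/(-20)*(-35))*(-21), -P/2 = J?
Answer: 7599399/41636 ≈ 182.52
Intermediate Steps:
J = 6402/10409 (J = -12804/((-3870 - 9363) - 7585) = -12804/(-13233 - 7585) = -12804/(-20818) = -12804*(-1/20818) = 6402/10409 ≈ 0.61504)
P = -12804/10409 (P = -2*6402/10409 = -12804/10409 ≈ -1.2301)
R = 735/4 (R = (-5*(-1/20)*(-35))*(-21) = ((1/4)*(-35))*(-21) = -35/4*(-21) = 735/4 ≈ 183.75)
P + R = -12804/10409 + 735/4 = 7599399/41636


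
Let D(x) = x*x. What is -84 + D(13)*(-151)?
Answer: -25603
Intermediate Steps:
D(x) = x²
-84 + D(13)*(-151) = -84 + 13²*(-151) = -84 + 169*(-151) = -84 - 25519 = -25603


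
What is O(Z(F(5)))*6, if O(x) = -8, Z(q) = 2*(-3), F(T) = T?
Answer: -48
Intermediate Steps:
Z(q) = -6
O(Z(F(5)))*6 = -8*6 = -48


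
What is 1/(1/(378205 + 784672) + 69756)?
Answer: 1162877/81117648013 ≈ 1.4336e-5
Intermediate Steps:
1/(1/(378205 + 784672) + 69756) = 1/(1/1162877 + 69756) = 1/(81117648013/1162877) = 1162877/81117648013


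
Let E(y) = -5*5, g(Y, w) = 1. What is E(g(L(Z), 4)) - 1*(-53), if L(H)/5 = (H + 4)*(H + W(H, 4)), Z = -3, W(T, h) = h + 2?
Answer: 28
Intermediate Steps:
W(T, h) = 2 + h
L(H) = 5*(4 + H)*(6 + H) (L(H) = 5*((H + 4)*(H + (2 + 4))) = 5*((4 + H)*(H + 6)) = 5*((4 + H)*(6 + H)) = 5*(4 + H)*(6 + H))
E(y) = -25
E(g(L(Z), 4)) - 1*(-53) = -25 - 1*(-53) = -25 + 53 = 28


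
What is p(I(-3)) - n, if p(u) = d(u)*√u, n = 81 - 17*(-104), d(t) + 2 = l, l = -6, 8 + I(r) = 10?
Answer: -1849 - 8*√2 ≈ -1860.3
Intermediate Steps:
I(r) = 2 (I(r) = -8 + 10 = 2)
d(t) = -8 (d(t) = -2 - 6 = -8)
n = 1849 (n = 81 + 1768 = 1849)
p(u) = -8*√u
p(I(-3)) - n = -8*√2 - 1*1849 = -8*√2 - 1849 = -1849 - 8*√2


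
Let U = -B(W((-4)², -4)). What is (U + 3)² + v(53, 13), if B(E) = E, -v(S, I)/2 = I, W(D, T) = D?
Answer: 143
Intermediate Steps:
v(S, I) = -2*I
U = -16 (U = -1*(-4)² = -1*16 = -16)
(U + 3)² + v(53, 13) = (-16 + 3)² - 2*13 = (-13)² - 26 = 169 - 26 = 143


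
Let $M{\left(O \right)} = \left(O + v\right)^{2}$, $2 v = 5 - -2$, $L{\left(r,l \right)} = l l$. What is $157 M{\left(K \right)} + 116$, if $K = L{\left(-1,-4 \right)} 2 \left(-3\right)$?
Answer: $\frac{5373789}{4} \approx 1.3434 \cdot 10^{6}$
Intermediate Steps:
$L{\left(r,l \right)} = l^{2}$
$K = -96$ ($K = \left(-4\right)^{2} \cdot 2 \left(-3\right) = 16 \cdot 2 \left(-3\right) = 32 \left(-3\right) = -96$)
$v = \frac{7}{2}$ ($v = \frac{5 - -2}{2} = \frac{5 + 2}{2} = \frac{1}{2} \cdot 7 = \frac{7}{2} \approx 3.5$)
$M{\left(O \right)} = \left(\frac{7}{2} + O\right)^{2}$ ($M{\left(O \right)} = \left(O + \frac{7}{2}\right)^{2} = \left(\frac{7}{2} + O\right)^{2}$)
$157 M{\left(K \right)} + 116 = 157 \frac{\left(7 + 2 \left(-96\right)\right)^{2}}{4} + 116 = 157 \frac{\left(7 - 192\right)^{2}}{4} + 116 = 157 \frac{\left(-185\right)^{2}}{4} + 116 = 157 \cdot \frac{1}{4} \cdot 34225 + 116 = 157 \cdot \frac{34225}{4} + 116 = \frac{5373325}{4} + 116 = \frac{5373789}{4}$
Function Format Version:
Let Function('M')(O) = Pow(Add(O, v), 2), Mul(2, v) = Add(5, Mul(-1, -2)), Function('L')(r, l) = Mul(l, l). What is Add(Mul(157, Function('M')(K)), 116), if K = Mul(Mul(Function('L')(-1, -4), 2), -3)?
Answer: Rational(5373789, 4) ≈ 1.3434e+6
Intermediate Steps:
Function('L')(r, l) = Pow(l, 2)
K = -96 (K = Mul(Mul(Pow(-4, 2), 2), -3) = Mul(Mul(16, 2), -3) = Mul(32, -3) = -96)
v = Rational(7, 2) (v = Mul(Rational(1, 2), Add(5, Mul(-1, -2))) = Mul(Rational(1, 2), Add(5, 2)) = Mul(Rational(1, 2), 7) = Rational(7, 2) ≈ 3.5000)
Function('M')(O) = Pow(Add(Rational(7, 2), O), 2) (Function('M')(O) = Pow(Add(O, Rational(7, 2)), 2) = Pow(Add(Rational(7, 2), O), 2))
Add(Mul(157, Function('M')(K)), 116) = Add(Mul(157, Mul(Rational(1, 4), Pow(Add(7, Mul(2, -96)), 2))), 116) = Add(Mul(157, Mul(Rational(1, 4), Pow(Add(7, -192), 2))), 116) = Add(Mul(157, Mul(Rational(1, 4), Pow(-185, 2))), 116) = Add(Mul(157, Mul(Rational(1, 4), 34225)), 116) = Add(Mul(157, Rational(34225, 4)), 116) = Add(Rational(5373325, 4), 116) = Rational(5373789, 4)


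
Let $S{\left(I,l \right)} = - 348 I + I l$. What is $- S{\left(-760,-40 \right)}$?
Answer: $-294880$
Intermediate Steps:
$- S{\left(-760,-40 \right)} = - \left(-760\right) \left(-348 - 40\right) = - \left(-760\right) \left(-388\right) = \left(-1\right) 294880 = -294880$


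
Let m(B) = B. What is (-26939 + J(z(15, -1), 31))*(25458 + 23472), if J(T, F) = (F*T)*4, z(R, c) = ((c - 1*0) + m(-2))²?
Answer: -1263519390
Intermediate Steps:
z(R, c) = (-2 + c)² (z(R, c) = ((c - 1*0) - 2)² = ((c + 0) - 2)² = (c - 2)² = (-2 + c)²)
J(T, F) = 4*F*T
(-26939 + J(z(15, -1), 31))*(25458 + 23472) = (-26939 + 4*31*(-2 - 1)²)*(25458 + 23472) = (-26939 + 4*31*(-3)²)*48930 = (-26939 + 4*31*9)*48930 = (-26939 + 1116)*48930 = -25823*48930 = -1263519390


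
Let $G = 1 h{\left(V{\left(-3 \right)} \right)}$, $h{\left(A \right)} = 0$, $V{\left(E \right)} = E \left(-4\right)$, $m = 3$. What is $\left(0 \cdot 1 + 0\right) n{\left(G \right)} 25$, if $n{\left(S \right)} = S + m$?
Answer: $0$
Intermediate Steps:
$V{\left(E \right)} = - 4 E$
$G = 0$ ($G = 1 \cdot 0 = 0$)
$n{\left(S \right)} = 3 + S$ ($n{\left(S \right)} = S + 3 = 3 + S$)
$\left(0 \cdot 1 + 0\right) n{\left(G \right)} 25 = \left(0 \cdot 1 + 0\right) \left(3 + 0\right) 25 = \left(0 + 0\right) 3 \cdot 25 = 0 \cdot 3 \cdot 25 = 0 \cdot 25 = 0$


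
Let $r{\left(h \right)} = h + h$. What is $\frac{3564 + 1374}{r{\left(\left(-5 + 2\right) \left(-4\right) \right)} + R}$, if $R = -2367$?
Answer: $- \frac{1646}{781} \approx -2.1076$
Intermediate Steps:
$r{\left(h \right)} = 2 h$
$\frac{3564 + 1374}{r{\left(\left(-5 + 2\right) \left(-4\right) \right)} + R} = \frac{3564 + 1374}{2 \left(-5 + 2\right) \left(-4\right) - 2367} = \frac{4938}{2 \left(\left(-3\right) \left(-4\right)\right) - 2367} = \frac{4938}{2 \cdot 12 - 2367} = \frac{4938}{24 - 2367} = \frac{4938}{-2343} = 4938 \left(- \frac{1}{2343}\right) = - \frac{1646}{781}$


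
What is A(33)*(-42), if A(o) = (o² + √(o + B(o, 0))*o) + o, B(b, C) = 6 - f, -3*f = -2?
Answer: -47124 - 462*√345 ≈ -55705.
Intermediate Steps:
f = ⅔ (f = -⅓*(-2) = ⅔ ≈ 0.66667)
B(b, C) = 16/3 (B(b, C) = 6 - 1*⅔ = 6 - ⅔ = 16/3)
A(o) = o + o² + o*√(16/3 + o) (A(o) = (o² + √(o + 16/3)*o) + o = (o² + √(16/3 + o)*o) + o = (o² + o*√(16/3 + o)) + o = o + o² + o*√(16/3 + o))
A(33)*(-42) = ((⅓)*33*(3 + √(48 + 9*33) + 3*33))*(-42) = ((⅓)*33*(3 + √(48 + 297) + 99))*(-42) = ((⅓)*33*(3 + √345 + 99))*(-42) = ((⅓)*33*(102 + √345))*(-42) = (1122 + 11*√345)*(-42) = -47124 - 462*√345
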